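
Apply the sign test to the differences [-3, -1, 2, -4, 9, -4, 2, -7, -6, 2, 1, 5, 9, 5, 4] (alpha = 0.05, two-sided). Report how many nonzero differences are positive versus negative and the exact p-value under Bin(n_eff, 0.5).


Step 1: Discard zero differences. Original n = 15; n_eff = number of nonzero differences = 15.
Nonzero differences (with sign): -3, -1, +2, -4, +9, -4, +2, -7, -6, +2, +1, +5, +9, +5, +4
Step 2: Count signs: positive = 9, negative = 6.
Step 3: Under H0: P(positive) = 0.5, so the number of positives S ~ Bin(15, 0.5).
Step 4: Two-sided exact p-value = sum of Bin(15,0.5) probabilities at or below the observed probability = 0.607239.
Step 5: alpha = 0.05. fail to reject H0.

n_eff = 15, pos = 9, neg = 6, p = 0.607239, fail to reject H0.


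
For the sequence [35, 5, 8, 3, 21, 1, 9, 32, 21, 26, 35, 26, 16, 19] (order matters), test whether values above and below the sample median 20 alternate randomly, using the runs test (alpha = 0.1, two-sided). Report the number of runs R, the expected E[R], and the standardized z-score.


Step 1: Compute median = 20; label A = above, B = below.
Labels in order: ABBBABBAAAAABB  (n_A = 7, n_B = 7)
Step 2: Count runs R = 6.
Step 3: Under H0 (random ordering), E[R] = 2*n_A*n_B/(n_A+n_B) + 1 = 2*7*7/14 + 1 = 8.0000.
        Var[R] = 2*n_A*n_B*(2*n_A*n_B - n_A - n_B) / ((n_A+n_B)^2 * (n_A+n_B-1)) = 8232/2548 = 3.2308.
        SD[R] = 1.7974.
Step 4: Continuity-corrected z = (R + 0.5 - E[R]) / SD[R] = (6 + 0.5 - 8.0000) / 1.7974 = -0.8345.
Step 5: Two-sided p-value via normal approximation = 2*(1 - Phi(|z|)) = 0.403986.
Step 6: alpha = 0.1. fail to reject H0.

R = 6, z = -0.8345, p = 0.403986, fail to reject H0.


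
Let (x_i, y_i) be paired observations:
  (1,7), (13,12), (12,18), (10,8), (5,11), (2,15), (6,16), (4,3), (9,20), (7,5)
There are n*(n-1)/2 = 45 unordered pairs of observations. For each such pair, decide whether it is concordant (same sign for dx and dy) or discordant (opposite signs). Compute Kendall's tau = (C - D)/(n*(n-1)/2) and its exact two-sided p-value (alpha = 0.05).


Step 1: Enumerate the 45 unordered pairs (i,j) with i<j and classify each by sign(x_j-x_i) * sign(y_j-y_i).
  (1,2):dx=+12,dy=+5->C; (1,3):dx=+11,dy=+11->C; (1,4):dx=+9,dy=+1->C; (1,5):dx=+4,dy=+4->C
  (1,6):dx=+1,dy=+8->C; (1,7):dx=+5,dy=+9->C; (1,8):dx=+3,dy=-4->D; (1,9):dx=+8,dy=+13->C
  (1,10):dx=+6,dy=-2->D; (2,3):dx=-1,dy=+6->D; (2,4):dx=-3,dy=-4->C; (2,5):dx=-8,dy=-1->C
  (2,6):dx=-11,dy=+3->D; (2,7):dx=-7,dy=+4->D; (2,8):dx=-9,dy=-9->C; (2,9):dx=-4,dy=+8->D
  (2,10):dx=-6,dy=-7->C; (3,4):dx=-2,dy=-10->C; (3,5):dx=-7,dy=-7->C; (3,6):dx=-10,dy=-3->C
  (3,7):dx=-6,dy=-2->C; (3,8):dx=-8,dy=-15->C; (3,9):dx=-3,dy=+2->D; (3,10):dx=-5,dy=-13->C
  (4,5):dx=-5,dy=+3->D; (4,6):dx=-8,dy=+7->D; (4,7):dx=-4,dy=+8->D; (4,8):dx=-6,dy=-5->C
  (4,9):dx=-1,dy=+12->D; (4,10):dx=-3,dy=-3->C; (5,6):dx=-3,dy=+4->D; (5,7):dx=+1,dy=+5->C
  (5,8):dx=-1,dy=-8->C; (5,9):dx=+4,dy=+9->C; (5,10):dx=+2,dy=-6->D; (6,7):dx=+4,dy=+1->C
  (6,8):dx=+2,dy=-12->D; (6,9):dx=+7,dy=+5->C; (6,10):dx=+5,dy=-10->D; (7,8):dx=-2,dy=-13->C
  (7,9):dx=+3,dy=+4->C; (7,10):dx=+1,dy=-11->D; (8,9):dx=+5,dy=+17->C; (8,10):dx=+3,dy=+2->C
  (9,10):dx=-2,dy=-15->C
Step 2: C = 29, D = 16, total pairs = 45.
Step 3: tau = (C - D)/(n(n-1)/2) = (29 - 16)/45 = 0.288889.
Step 4: Exact two-sided p-value (enumerate n! = 3628800 permutations of y under H0): p = 0.291248.
Step 5: alpha = 0.05. fail to reject H0.

tau_b = 0.2889 (C=29, D=16), p = 0.291248, fail to reject H0.


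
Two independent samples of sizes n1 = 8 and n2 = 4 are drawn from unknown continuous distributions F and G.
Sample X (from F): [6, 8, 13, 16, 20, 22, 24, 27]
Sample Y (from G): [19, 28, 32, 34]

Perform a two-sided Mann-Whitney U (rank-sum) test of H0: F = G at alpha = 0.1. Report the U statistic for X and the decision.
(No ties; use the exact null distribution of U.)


Step 1: Combine and sort all 12 observations; assign midranks.
sorted (value, group): (6,X), (8,X), (13,X), (16,X), (19,Y), (20,X), (22,X), (24,X), (27,X), (28,Y), (32,Y), (34,Y)
ranks: 6->1, 8->2, 13->3, 16->4, 19->5, 20->6, 22->7, 24->8, 27->9, 28->10, 32->11, 34->12
Step 2: Rank sum for X: R1 = 1 + 2 + 3 + 4 + 6 + 7 + 8 + 9 = 40.
Step 3: U_X = R1 - n1(n1+1)/2 = 40 - 8*9/2 = 40 - 36 = 4.
       U_Y = n1*n2 - U_X = 32 - 4 = 28.
Step 4: No ties, so the exact null distribution of U (based on enumerating the C(12,8) = 495 equally likely rank assignments) gives the two-sided p-value.
Step 5: p-value = 0.048485; compare to alpha = 0.1. reject H0.

U_X = 4, p = 0.048485, reject H0 at alpha = 0.1.


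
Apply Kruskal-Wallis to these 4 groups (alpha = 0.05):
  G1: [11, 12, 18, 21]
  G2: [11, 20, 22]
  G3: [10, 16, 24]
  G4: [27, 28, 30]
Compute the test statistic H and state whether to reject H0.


Step 1: Combine all N = 13 observations and assign midranks.
sorted (value, group, rank): (10,G3,1), (11,G1,2.5), (11,G2,2.5), (12,G1,4), (16,G3,5), (18,G1,6), (20,G2,7), (21,G1,8), (22,G2,9), (24,G3,10), (27,G4,11), (28,G4,12), (30,G4,13)
Step 2: Sum ranks within each group.
R_1 = 20.5 (n_1 = 4)
R_2 = 18.5 (n_2 = 3)
R_3 = 16 (n_3 = 3)
R_4 = 36 (n_4 = 3)
Step 3: H = 12/(N(N+1)) * sum(R_i^2/n_i) - 3(N+1)
     = 12/(13*14) * (20.5^2/4 + 18.5^2/3 + 16^2/3 + 36^2/3) - 3*14
     = 0.065934 * 736.479 - 42
     = 6.559066.
Step 4: Ties present; correction factor C = 1 - 6/(13^3 - 13) = 0.997253. Corrected H = 6.559066 / 0.997253 = 6.577135.
Step 5: Under H0, H ~ chi^2(3); p-value = 0.086670.
Step 6: alpha = 0.05. fail to reject H0.

H = 6.5771, df = 3, p = 0.086670, fail to reject H0.


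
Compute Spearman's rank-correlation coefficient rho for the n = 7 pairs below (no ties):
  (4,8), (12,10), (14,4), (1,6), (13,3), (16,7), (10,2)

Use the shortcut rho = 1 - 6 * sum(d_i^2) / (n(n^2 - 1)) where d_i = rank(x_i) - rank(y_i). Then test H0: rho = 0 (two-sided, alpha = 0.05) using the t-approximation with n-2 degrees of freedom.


Step 1: Rank x and y separately (midranks; no ties here).
rank(x): 4->2, 12->4, 14->6, 1->1, 13->5, 16->7, 10->3
rank(y): 8->6, 10->7, 4->3, 6->4, 3->2, 7->5, 2->1
Step 2: d_i = R_x(i) - R_y(i); compute d_i^2.
  (2-6)^2=16, (4-7)^2=9, (6-3)^2=9, (1-4)^2=9, (5-2)^2=9, (7-5)^2=4, (3-1)^2=4
sum(d^2) = 60.
Step 3: rho = 1 - 6*60 / (7*(7^2 - 1)) = 1 - 360/336 = -0.071429.
Step 4: Under H0, t = rho * sqrt((n-2)/(1-rho^2)) = -0.1601 ~ t(5).
Step 5: Two-sided p-value from the t-distribution with 5 df = 0.879048.
Step 6: alpha = 0.05. fail to reject H0.

rho = -0.0714, p = 0.879048, fail to reject H0 at alpha = 0.05.


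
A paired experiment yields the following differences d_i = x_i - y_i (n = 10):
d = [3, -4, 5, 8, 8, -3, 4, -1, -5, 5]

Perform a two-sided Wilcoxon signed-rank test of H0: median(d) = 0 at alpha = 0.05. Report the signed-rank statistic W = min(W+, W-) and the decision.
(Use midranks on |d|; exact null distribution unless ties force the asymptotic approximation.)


Step 1: Drop any zero differences (none here) and take |d_i|.
|d| = [3, 4, 5, 8, 8, 3, 4, 1, 5, 5]
Step 2: Midrank |d_i| (ties get averaged ranks).
ranks: |3|->2.5, |4|->4.5, |5|->7, |8|->9.5, |8|->9.5, |3|->2.5, |4|->4.5, |1|->1, |5|->7, |5|->7
Step 3: Attach original signs; sum ranks with positive sign and with negative sign.
W+ = 2.5 + 7 + 9.5 + 9.5 + 4.5 + 7 = 40
W- = 4.5 + 2.5 + 1 + 7 = 15
(Check: W+ + W- = 55 should equal n(n+1)/2 = 55.)
Step 4: Test statistic W = min(W+, W-) = 15.
Step 5: Ties in |d|, so use the tie-corrected normal approximation.
        E[W] = n(n+1)/4 = 10*11/4 = 27.5.
        Tie groups: |d|=3 (t=2), |d|=4 (t=2), |d|=5 (t=3), |d|=8 (t=2); sum(t^3 - t) = 42.
        Var[W] = n(n+1)(2n+1)/24 - sum(t^3-t)/48 = 2310/24 - 42/48 = 95.375.
        z = (W - E[W]) / sqrt(Var[W]) = (15 - 27.5) / 9.7660 = -1.2799.
        Two-sided p = 2*Phi(z) = 0.200563.
Step 6: alpha = 0.05. fail to reject H0.

W+ = 40, W- = 15, W = min = 15, p = 0.200563, fail to reject H0.


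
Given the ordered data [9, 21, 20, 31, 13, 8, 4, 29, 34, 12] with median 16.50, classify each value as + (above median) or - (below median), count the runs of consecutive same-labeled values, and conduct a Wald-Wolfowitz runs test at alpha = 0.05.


Step 1: Compute median = 16.50; label A = above, B = below.
Labels in order: BAAABBBAAB  (n_A = 5, n_B = 5)
Step 2: Count runs R = 5.
Step 3: Under H0 (random ordering), E[R] = 2*n_A*n_B/(n_A+n_B) + 1 = 2*5*5/10 + 1 = 6.0000.
        Var[R] = 2*n_A*n_B*(2*n_A*n_B - n_A - n_B) / ((n_A+n_B)^2 * (n_A+n_B-1)) = 2000/900 = 2.2222.
        SD[R] = 1.4907.
Step 4: Continuity-corrected z = (R + 0.5 - E[R]) / SD[R] = (5 + 0.5 - 6.0000) / 1.4907 = -0.3354.
Step 5: Two-sided p-value via normal approximation = 2*(1 - Phi(|z|)) = 0.737316.
Step 6: alpha = 0.05. fail to reject H0.

R = 5, z = -0.3354, p = 0.737316, fail to reject H0.


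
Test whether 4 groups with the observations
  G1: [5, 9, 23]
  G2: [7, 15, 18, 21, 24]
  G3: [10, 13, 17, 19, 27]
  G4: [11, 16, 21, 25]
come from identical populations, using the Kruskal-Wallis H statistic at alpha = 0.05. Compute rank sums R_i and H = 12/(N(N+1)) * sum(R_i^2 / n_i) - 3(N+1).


Step 1: Combine all N = 17 observations and assign midranks.
sorted (value, group, rank): (5,G1,1), (7,G2,2), (9,G1,3), (10,G3,4), (11,G4,5), (13,G3,6), (15,G2,7), (16,G4,8), (17,G3,9), (18,G2,10), (19,G3,11), (21,G2,12.5), (21,G4,12.5), (23,G1,14), (24,G2,15), (25,G4,16), (27,G3,17)
Step 2: Sum ranks within each group.
R_1 = 18 (n_1 = 3)
R_2 = 46.5 (n_2 = 5)
R_3 = 47 (n_3 = 5)
R_4 = 41.5 (n_4 = 4)
Step 3: H = 12/(N(N+1)) * sum(R_i^2/n_i) - 3(N+1)
     = 12/(17*18) * (18^2/3 + 46.5^2/5 + 47^2/5 + 41.5^2/4) - 3*18
     = 0.039216 * 1412.81 - 54
     = 1.404412.
Step 4: Ties present; correction factor C = 1 - 6/(17^3 - 17) = 0.998775. Corrected H = 1.404412 / 0.998775 = 1.406135.
Step 5: Under H0, H ~ chi^2(3); p-value = 0.704097.
Step 6: alpha = 0.05. fail to reject H0.

H = 1.4061, df = 3, p = 0.704097, fail to reject H0.


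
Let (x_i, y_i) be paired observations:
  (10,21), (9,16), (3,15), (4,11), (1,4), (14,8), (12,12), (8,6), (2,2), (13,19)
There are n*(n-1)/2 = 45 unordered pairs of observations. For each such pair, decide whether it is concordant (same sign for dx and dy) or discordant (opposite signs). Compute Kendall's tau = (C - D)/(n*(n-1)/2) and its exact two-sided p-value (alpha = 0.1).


Step 1: Enumerate the 45 unordered pairs (i,j) with i<j and classify each by sign(x_j-x_i) * sign(y_j-y_i).
  (1,2):dx=-1,dy=-5->C; (1,3):dx=-7,dy=-6->C; (1,4):dx=-6,dy=-10->C; (1,5):dx=-9,dy=-17->C
  (1,6):dx=+4,dy=-13->D; (1,7):dx=+2,dy=-9->D; (1,8):dx=-2,dy=-15->C; (1,9):dx=-8,dy=-19->C
  (1,10):dx=+3,dy=-2->D; (2,3):dx=-6,dy=-1->C; (2,4):dx=-5,dy=-5->C; (2,5):dx=-8,dy=-12->C
  (2,6):dx=+5,dy=-8->D; (2,7):dx=+3,dy=-4->D; (2,8):dx=-1,dy=-10->C; (2,9):dx=-7,dy=-14->C
  (2,10):dx=+4,dy=+3->C; (3,4):dx=+1,dy=-4->D; (3,5):dx=-2,dy=-11->C; (3,6):dx=+11,dy=-7->D
  (3,7):dx=+9,dy=-3->D; (3,8):dx=+5,dy=-9->D; (3,9):dx=-1,dy=-13->C; (3,10):dx=+10,dy=+4->C
  (4,5):dx=-3,dy=-7->C; (4,6):dx=+10,dy=-3->D; (4,7):dx=+8,dy=+1->C; (4,8):dx=+4,dy=-5->D
  (4,9):dx=-2,dy=-9->C; (4,10):dx=+9,dy=+8->C; (5,6):dx=+13,dy=+4->C; (5,7):dx=+11,dy=+8->C
  (5,8):dx=+7,dy=+2->C; (5,9):dx=+1,dy=-2->D; (5,10):dx=+12,dy=+15->C; (6,7):dx=-2,dy=+4->D
  (6,8):dx=-6,dy=-2->C; (6,9):dx=-12,dy=-6->C; (6,10):dx=-1,dy=+11->D; (7,8):dx=-4,dy=-6->C
  (7,9):dx=-10,dy=-10->C; (7,10):dx=+1,dy=+7->C; (8,9):dx=-6,dy=-4->C; (8,10):dx=+5,dy=+13->C
  (9,10):dx=+11,dy=+17->C
Step 2: C = 31, D = 14, total pairs = 45.
Step 3: tau = (C - D)/(n(n-1)/2) = (31 - 14)/45 = 0.377778.
Step 4: Exact two-sided p-value (enumerate n! = 3628800 permutations of y under H0): p = 0.155742.
Step 5: alpha = 0.1. fail to reject H0.

tau_b = 0.3778 (C=31, D=14), p = 0.155742, fail to reject H0.


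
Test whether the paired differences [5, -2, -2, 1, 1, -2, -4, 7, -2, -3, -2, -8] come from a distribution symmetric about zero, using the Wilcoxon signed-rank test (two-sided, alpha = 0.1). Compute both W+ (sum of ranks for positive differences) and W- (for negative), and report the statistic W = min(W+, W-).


Step 1: Drop any zero differences (none here) and take |d_i|.
|d| = [5, 2, 2, 1, 1, 2, 4, 7, 2, 3, 2, 8]
Step 2: Midrank |d_i| (ties get averaged ranks).
ranks: |5|->10, |2|->5, |2|->5, |1|->1.5, |1|->1.5, |2|->5, |4|->9, |7|->11, |2|->5, |3|->8, |2|->5, |8|->12
Step 3: Attach original signs; sum ranks with positive sign and with negative sign.
W+ = 10 + 1.5 + 1.5 + 11 = 24
W- = 5 + 5 + 5 + 9 + 5 + 8 + 5 + 12 = 54
(Check: W+ + W- = 78 should equal n(n+1)/2 = 78.)
Step 4: Test statistic W = min(W+, W-) = 24.
Step 5: Ties in |d|, so use the tie-corrected normal approximation.
        E[W] = n(n+1)/4 = 12*13/4 = 39.
        Tie groups: |d|=1 (t=2), |d|=2 (t=5); sum(t^3 - t) = 126.
        Var[W] = n(n+1)(2n+1)/24 - sum(t^3-t)/48 = 3900/24 - 126/48 = 159.875.
        z = (W - E[W]) / sqrt(Var[W]) = (24 - 39) / 12.6442 = -1.1863.
        Two-sided p = 2*Phi(z) = 0.235497.
Step 6: alpha = 0.1. fail to reject H0.

W+ = 24, W- = 54, W = min = 24, p = 0.235497, fail to reject H0.


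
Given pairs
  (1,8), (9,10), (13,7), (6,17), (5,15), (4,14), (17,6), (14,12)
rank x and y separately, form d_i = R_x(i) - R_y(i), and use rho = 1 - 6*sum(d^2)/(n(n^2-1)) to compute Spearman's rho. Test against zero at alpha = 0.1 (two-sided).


Step 1: Rank x and y separately (midranks; no ties here).
rank(x): 1->1, 9->5, 13->6, 6->4, 5->3, 4->2, 17->8, 14->7
rank(y): 8->3, 10->4, 7->2, 17->8, 15->7, 14->6, 6->1, 12->5
Step 2: d_i = R_x(i) - R_y(i); compute d_i^2.
  (1-3)^2=4, (5-4)^2=1, (6-2)^2=16, (4-8)^2=16, (3-7)^2=16, (2-6)^2=16, (8-1)^2=49, (7-5)^2=4
sum(d^2) = 122.
Step 3: rho = 1 - 6*122 / (8*(8^2 - 1)) = 1 - 732/504 = -0.452381.
Step 4: Under H0, t = rho * sqrt((n-2)/(1-rho^2)) = -1.2425 ~ t(6).
Step 5: Two-sided p-value from the t-distribution with 6 df = 0.260405.
Step 6: alpha = 0.1. fail to reject H0.

rho = -0.4524, p = 0.260405, fail to reject H0 at alpha = 0.1.


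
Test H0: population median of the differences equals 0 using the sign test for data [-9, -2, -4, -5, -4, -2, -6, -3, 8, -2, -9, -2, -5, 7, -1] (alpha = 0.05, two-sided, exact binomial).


Step 1: Discard zero differences. Original n = 15; n_eff = number of nonzero differences = 15.
Nonzero differences (with sign): -9, -2, -4, -5, -4, -2, -6, -3, +8, -2, -9, -2, -5, +7, -1
Step 2: Count signs: positive = 2, negative = 13.
Step 3: Under H0: P(positive) = 0.5, so the number of positives S ~ Bin(15, 0.5).
Step 4: Two-sided exact p-value = sum of Bin(15,0.5) probabilities at or below the observed probability = 0.007385.
Step 5: alpha = 0.05. reject H0.

n_eff = 15, pos = 2, neg = 13, p = 0.007385, reject H0.


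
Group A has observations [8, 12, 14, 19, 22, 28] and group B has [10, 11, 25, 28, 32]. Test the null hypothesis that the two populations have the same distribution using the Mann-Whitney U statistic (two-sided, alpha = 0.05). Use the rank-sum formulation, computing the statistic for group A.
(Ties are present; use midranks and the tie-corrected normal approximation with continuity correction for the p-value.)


Step 1: Combine and sort all 11 observations; assign midranks.
sorted (value, group): (8,X), (10,Y), (11,Y), (12,X), (14,X), (19,X), (22,X), (25,Y), (28,X), (28,Y), (32,Y)
ranks: 8->1, 10->2, 11->3, 12->4, 14->5, 19->6, 22->7, 25->8, 28->9.5, 28->9.5, 32->11
Step 2: Rank sum for X: R1 = 1 + 4 + 5 + 6 + 7 + 9.5 = 32.5.
Step 3: U_X = R1 - n1(n1+1)/2 = 32.5 - 6*7/2 = 32.5 - 21 = 11.5.
       U_Y = n1*n2 - U_X = 30 - 11.5 = 18.5.
Step 4: Ties are present, so use the tie-corrected normal approximation (with continuity correction) for the p-value.
Step 5: p-value = 0.583025; compare to alpha = 0.05. fail to reject H0.

U_X = 11.5, p = 0.583025, fail to reject H0 at alpha = 0.05.


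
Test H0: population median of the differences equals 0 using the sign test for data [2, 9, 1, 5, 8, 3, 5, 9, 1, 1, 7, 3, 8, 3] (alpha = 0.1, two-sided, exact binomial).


Step 1: Discard zero differences. Original n = 14; n_eff = number of nonzero differences = 14.
Nonzero differences (with sign): +2, +9, +1, +5, +8, +3, +5, +9, +1, +1, +7, +3, +8, +3
Step 2: Count signs: positive = 14, negative = 0.
Step 3: Under H0: P(positive) = 0.5, so the number of positives S ~ Bin(14, 0.5).
Step 4: Two-sided exact p-value = sum of Bin(14,0.5) probabilities at or below the observed probability = 0.000122.
Step 5: alpha = 0.1. reject H0.

n_eff = 14, pos = 14, neg = 0, p = 0.000122, reject H0.


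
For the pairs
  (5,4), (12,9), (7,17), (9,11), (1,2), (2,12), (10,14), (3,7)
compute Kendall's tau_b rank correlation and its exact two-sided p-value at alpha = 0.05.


Step 1: Enumerate the 28 unordered pairs (i,j) with i<j and classify each by sign(x_j-x_i) * sign(y_j-y_i).
  (1,2):dx=+7,dy=+5->C; (1,3):dx=+2,dy=+13->C; (1,4):dx=+4,dy=+7->C; (1,5):dx=-4,dy=-2->C
  (1,6):dx=-3,dy=+8->D; (1,7):dx=+5,dy=+10->C; (1,8):dx=-2,dy=+3->D; (2,3):dx=-5,dy=+8->D
  (2,4):dx=-3,dy=+2->D; (2,5):dx=-11,dy=-7->C; (2,6):dx=-10,dy=+3->D; (2,7):dx=-2,dy=+5->D
  (2,8):dx=-9,dy=-2->C; (3,4):dx=+2,dy=-6->D; (3,5):dx=-6,dy=-15->C; (3,6):dx=-5,dy=-5->C
  (3,7):dx=+3,dy=-3->D; (3,8):dx=-4,dy=-10->C; (4,5):dx=-8,dy=-9->C; (4,6):dx=-7,dy=+1->D
  (4,7):dx=+1,dy=+3->C; (4,8):dx=-6,dy=-4->C; (5,6):dx=+1,dy=+10->C; (5,7):dx=+9,dy=+12->C
  (5,8):dx=+2,dy=+5->C; (6,7):dx=+8,dy=+2->C; (6,8):dx=+1,dy=-5->D; (7,8):dx=-7,dy=-7->C
Step 2: C = 18, D = 10, total pairs = 28.
Step 3: tau = (C - D)/(n(n-1)/2) = (18 - 10)/28 = 0.285714.
Step 4: Exact two-sided p-value (enumerate n! = 40320 permutations of y under H0): p = 0.398760.
Step 5: alpha = 0.05. fail to reject H0.

tau_b = 0.2857 (C=18, D=10), p = 0.398760, fail to reject H0.


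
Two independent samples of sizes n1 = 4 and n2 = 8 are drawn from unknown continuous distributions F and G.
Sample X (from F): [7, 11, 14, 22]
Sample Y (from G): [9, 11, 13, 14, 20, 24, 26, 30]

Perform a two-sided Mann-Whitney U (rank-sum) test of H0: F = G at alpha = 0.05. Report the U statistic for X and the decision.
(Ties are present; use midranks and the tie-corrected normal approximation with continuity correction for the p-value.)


Step 1: Combine and sort all 12 observations; assign midranks.
sorted (value, group): (7,X), (9,Y), (11,X), (11,Y), (13,Y), (14,X), (14,Y), (20,Y), (22,X), (24,Y), (26,Y), (30,Y)
ranks: 7->1, 9->2, 11->3.5, 11->3.5, 13->5, 14->6.5, 14->6.5, 20->8, 22->9, 24->10, 26->11, 30->12
Step 2: Rank sum for X: R1 = 1 + 3.5 + 6.5 + 9 = 20.
Step 3: U_X = R1 - n1(n1+1)/2 = 20 - 4*5/2 = 20 - 10 = 10.
       U_Y = n1*n2 - U_X = 32 - 10 = 22.
Step 4: Ties are present, so use the tie-corrected normal approximation (with continuity correction) for the p-value.
Step 5: p-value = 0.348547; compare to alpha = 0.05. fail to reject H0.

U_X = 10, p = 0.348547, fail to reject H0 at alpha = 0.05.


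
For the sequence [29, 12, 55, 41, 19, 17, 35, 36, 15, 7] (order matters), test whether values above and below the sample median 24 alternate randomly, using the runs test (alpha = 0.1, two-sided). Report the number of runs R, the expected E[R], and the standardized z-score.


Step 1: Compute median = 24; label A = above, B = below.
Labels in order: ABAABBAABB  (n_A = 5, n_B = 5)
Step 2: Count runs R = 6.
Step 3: Under H0 (random ordering), E[R] = 2*n_A*n_B/(n_A+n_B) + 1 = 2*5*5/10 + 1 = 6.0000.
        Var[R] = 2*n_A*n_B*(2*n_A*n_B - n_A - n_B) / ((n_A+n_B)^2 * (n_A+n_B-1)) = 2000/900 = 2.2222.
        SD[R] = 1.4907.
Step 4: R = E[R], so z = 0 with no continuity correction.
Step 5: Two-sided p-value via normal approximation = 2*(1 - Phi(|z|)) = 1.000000.
Step 6: alpha = 0.1. fail to reject H0.

R = 6, z = 0.0000, p = 1.000000, fail to reject H0.


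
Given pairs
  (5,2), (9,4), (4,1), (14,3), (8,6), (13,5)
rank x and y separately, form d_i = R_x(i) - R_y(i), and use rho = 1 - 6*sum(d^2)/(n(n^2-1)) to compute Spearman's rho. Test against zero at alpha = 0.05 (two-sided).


Step 1: Rank x and y separately (midranks; no ties here).
rank(x): 5->2, 9->4, 4->1, 14->6, 8->3, 13->5
rank(y): 2->2, 4->4, 1->1, 3->3, 6->6, 5->5
Step 2: d_i = R_x(i) - R_y(i); compute d_i^2.
  (2-2)^2=0, (4-4)^2=0, (1-1)^2=0, (6-3)^2=9, (3-6)^2=9, (5-5)^2=0
sum(d^2) = 18.
Step 3: rho = 1 - 6*18 / (6*(6^2 - 1)) = 1 - 108/210 = 0.485714.
Step 4: Under H0, t = rho * sqrt((n-2)/(1-rho^2)) = 1.1113 ~ t(4).
Step 5: Two-sided p-value from the t-distribution with 4 df = 0.328723.
Step 6: alpha = 0.05. fail to reject H0.

rho = 0.4857, p = 0.328723, fail to reject H0 at alpha = 0.05.


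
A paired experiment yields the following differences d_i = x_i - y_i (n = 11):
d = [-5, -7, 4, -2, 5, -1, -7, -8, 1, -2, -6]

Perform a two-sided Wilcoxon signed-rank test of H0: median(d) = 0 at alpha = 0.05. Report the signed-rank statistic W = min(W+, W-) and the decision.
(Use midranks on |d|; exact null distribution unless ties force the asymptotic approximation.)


Step 1: Drop any zero differences (none here) and take |d_i|.
|d| = [5, 7, 4, 2, 5, 1, 7, 8, 1, 2, 6]
Step 2: Midrank |d_i| (ties get averaged ranks).
ranks: |5|->6.5, |7|->9.5, |4|->5, |2|->3.5, |5|->6.5, |1|->1.5, |7|->9.5, |8|->11, |1|->1.5, |2|->3.5, |6|->8
Step 3: Attach original signs; sum ranks with positive sign and with negative sign.
W+ = 5 + 6.5 + 1.5 = 13
W- = 6.5 + 9.5 + 3.5 + 1.5 + 9.5 + 11 + 3.5 + 8 = 53
(Check: W+ + W- = 66 should equal n(n+1)/2 = 66.)
Step 4: Test statistic W = min(W+, W-) = 13.
Step 5: Ties in |d|, so use the tie-corrected normal approximation.
        E[W] = n(n+1)/4 = 11*12/4 = 33.
        Tie groups: |d|=1 (t=2), |d|=2 (t=2), |d|=5 (t=2), |d|=7 (t=2); sum(t^3 - t) = 24.
        Var[W] = n(n+1)(2n+1)/24 - sum(t^3-t)/48 = 3036/24 - 24/48 = 126.
        z = (W - E[W]) / sqrt(Var[W]) = (13 - 33) / 11.2250 = -1.7817.
        Two-sided p = 2*Phi(z) = 0.074791.
Step 6: alpha = 0.05. fail to reject H0.

W+ = 13, W- = 53, W = min = 13, p = 0.074791, fail to reject H0.


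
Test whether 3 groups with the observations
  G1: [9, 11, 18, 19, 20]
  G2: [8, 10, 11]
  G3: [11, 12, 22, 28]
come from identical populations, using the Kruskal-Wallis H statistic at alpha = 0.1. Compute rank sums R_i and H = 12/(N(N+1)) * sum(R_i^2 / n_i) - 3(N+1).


Step 1: Combine all N = 12 observations and assign midranks.
sorted (value, group, rank): (8,G2,1), (9,G1,2), (10,G2,3), (11,G1,5), (11,G2,5), (11,G3,5), (12,G3,7), (18,G1,8), (19,G1,9), (20,G1,10), (22,G3,11), (28,G3,12)
Step 2: Sum ranks within each group.
R_1 = 34 (n_1 = 5)
R_2 = 9 (n_2 = 3)
R_3 = 35 (n_3 = 4)
Step 3: H = 12/(N(N+1)) * sum(R_i^2/n_i) - 3(N+1)
     = 12/(12*13) * (34^2/5 + 9^2/3 + 35^2/4) - 3*13
     = 0.076923 * 564.45 - 39
     = 4.419231.
Step 4: Ties present; correction factor C = 1 - 24/(12^3 - 12) = 0.986014. Corrected H = 4.419231 / 0.986014 = 4.481915.
Step 5: Under H0, H ~ chi^2(2); p-value = 0.106357.
Step 6: alpha = 0.1. fail to reject H0.

H = 4.4819, df = 2, p = 0.106357, fail to reject H0.


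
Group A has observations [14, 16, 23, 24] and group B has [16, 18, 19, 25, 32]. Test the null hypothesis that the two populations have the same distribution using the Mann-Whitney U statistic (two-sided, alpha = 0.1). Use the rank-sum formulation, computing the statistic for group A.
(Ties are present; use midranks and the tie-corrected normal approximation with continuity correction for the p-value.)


Step 1: Combine and sort all 9 observations; assign midranks.
sorted (value, group): (14,X), (16,X), (16,Y), (18,Y), (19,Y), (23,X), (24,X), (25,Y), (32,Y)
ranks: 14->1, 16->2.5, 16->2.5, 18->4, 19->5, 23->6, 24->7, 25->8, 32->9
Step 2: Rank sum for X: R1 = 1 + 2.5 + 6 + 7 = 16.5.
Step 3: U_X = R1 - n1(n1+1)/2 = 16.5 - 4*5/2 = 16.5 - 10 = 6.5.
       U_Y = n1*n2 - U_X = 20 - 6.5 = 13.5.
Step 4: Ties are present, so use the tie-corrected normal approximation (with continuity correction) for the p-value.
Step 5: p-value = 0.460558; compare to alpha = 0.1. fail to reject H0.

U_X = 6.5, p = 0.460558, fail to reject H0 at alpha = 0.1.


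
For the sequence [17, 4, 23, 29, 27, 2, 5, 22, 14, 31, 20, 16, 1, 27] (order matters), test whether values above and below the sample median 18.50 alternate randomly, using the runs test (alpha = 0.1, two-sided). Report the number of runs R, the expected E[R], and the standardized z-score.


Step 1: Compute median = 18.50; label A = above, B = below.
Labels in order: BBAAABBABAABBA  (n_A = 7, n_B = 7)
Step 2: Count runs R = 8.
Step 3: Under H0 (random ordering), E[R] = 2*n_A*n_B/(n_A+n_B) + 1 = 2*7*7/14 + 1 = 8.0000.
        Var[R] = 2*n_A*n_B*(2*n_A*n_B - n_A - n_B) / ((n_A+n_B)^2 * (n_A+n_B-1)) = 8232/2548 = 3.2308.
        SD[R] = 1.7974.
Step 4: R = E[R], so z = 0 with no continuity correction.
Step 5: Two-sided p-value via normal approximation = 2*(1 - Phi(|z|)) = 1.000000.
Step 6: alpha = 0.1. fail to reject H0.

R = 8, z = 0.0000, p = 1.000000, fail to reject H0.


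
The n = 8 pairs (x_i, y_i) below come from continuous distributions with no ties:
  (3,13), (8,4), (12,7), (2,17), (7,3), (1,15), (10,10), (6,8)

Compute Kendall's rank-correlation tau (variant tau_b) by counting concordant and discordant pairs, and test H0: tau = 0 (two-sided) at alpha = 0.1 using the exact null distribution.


Step 1: Enumerate the 28 unordered pairs (i,j) with i<j and classify each by sign(x_j-x_i) * sign(y_j-y_i).
  (1,2):dx=+5,dy=-9->D; (1,3):dx=+9,dy=-6->D; (1,4):dx=-1,dy=+4->D; (1,5):dx=+4,dy=-10->D
  (1,6):dx=-2,dy=+2->D; (1,7):dx=+7,dy=-3->D; (1,8):dx=+3,dy=-5->D; (2,3):dx=+4,dy=+3->C
  (2,4):dx=-6,dy=+13->D; (2,5):dx=-1,dy=-1->C; (2,6):dx=-7,dy=+11->D; (2,7):dx=+2,dy=+6->C
  (2,8):dx=-2,dy=+4->D; (3,4):dx=-10,dy=+10->D; (3,5):dx=-5,dy=-4->C; (3,6):dx=-11,dy=+8->D
  (3,7):dx=-2,dy=+3->D; (3,8):dx=-6,dy=+1->D; (4,5):dx=+5,dy=-14->D; (4,6):dx=-1,dy=-2->C
  (4,7):dx=+8,dy=-7->D; (4,8):dx=+4,dy=-9->D; (5,6):dx=-6,dy=+12->D; (5,7):dx=+3,dy=+7->C
  (5,8):dx=-1,dy=+5->D; (6,7):dx=+9,dy=-5->D; (6,8):dx=+5,dy=-7->D; (7,8):dx=-4,dy=-2->C
Step 2: C = 7, D = 21, total pairs = 28.
Step 3: tau = (C - D)/(n(n-1)/2) = (7 - 21)/28 = -0.500000.
Step 4: Exact two-sided p-value (enumerate n! = 40320 permutations of y under H0): p = 0.108681.
Step 5: alpha = 0.1. fail to reject H0.

tau_b = -0.5000 (C=7, D=21), p = 0.108681, fail to reject H0.


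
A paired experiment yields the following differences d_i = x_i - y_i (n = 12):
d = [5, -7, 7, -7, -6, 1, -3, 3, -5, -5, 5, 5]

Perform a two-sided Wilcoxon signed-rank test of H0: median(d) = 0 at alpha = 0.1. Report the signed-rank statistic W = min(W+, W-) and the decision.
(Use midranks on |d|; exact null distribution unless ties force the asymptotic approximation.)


Step 1: Drop any zero differences (none here) and take |d_i|.
|d| = [5, 7, 7, 7, 6, 1, 3, 3, 5, 5, 5, 5]
Step 2: Midrank |d_i| (ties get averaged ranks).
ranks: |5|->6, |7|->11, |7|->11, |7|->11, |6|->9, |1|->1, |3|->2.5, |3|->2.5, |5|->6, |5|->6, |5|->6, |5|->6
Step 3: Attach original signs; sum ranks with positive sign and with negative sign.
W+ = 6 + 11 + 1 + 2.5 + 6 + 6 = 32.5
W- = 11 + 11 + 9 + 2.5 + 6 + 6 = 45.5
(Check: W+ + W- = 78 should equal n(n+1)/2 = 78.)
Step 4: Test statistic W = min(W+, W-) = 32.5.
Step 5: Ties in |d|, so use the tie-corrected normal approximation.
        E[W] = n(n+1)/4 = 12*13/4 = 39.
        Tie groups: |d|=3 (t=2), |d|=5 (t=5), |d|=7 (t=3); sum(t^3 - t) = 150.
        Var[W] = n(n+1)(2n+1)/24 - sum(t^3-t)/48 = 3900/24 - 150/48 = 159.375.
        z = (W - E[W]) / sqrt(Var[W]) = (32.5 - 39) / 12.6244 = -0.5149.
        Two-sided p = 2*Phi(z) = 0.606639.
Step 6: alpha = 0.1. fail to reject H0.

W+ = 32.5, W- = 45.5, W = min = 32.5, p = 0.606639, fail to reject H0.


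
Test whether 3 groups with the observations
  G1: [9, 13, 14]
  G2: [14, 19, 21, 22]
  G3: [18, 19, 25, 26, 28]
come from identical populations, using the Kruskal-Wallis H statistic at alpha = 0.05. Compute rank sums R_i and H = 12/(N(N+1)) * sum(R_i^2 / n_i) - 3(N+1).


Step 1: Combine all N = 12 observations and assign midranks.
sorted (value, group, rank): (9,G1,1), (13,G1,2), (14,G1,3.5), (14,G2,3.5), (18,G3,5), (19,G2,6.5), (19,G3,6.5), (21,G2,8), (22,G2,9), (25,G3,10), (26,G3,11), (28,G3,12)
Step 2: Sum ranks within each group.
R_1 = 6.5 (n_1 = 3)
R_2 = 27 (n_2 = 4)
R_3 = 44.5 (n_3 = 5)
Step 3: H = 12/(N(N+1)) * sum(R_i^2/n_i) - 3(N+1)
     = 12/(12*13) * (6.5^2/3 + 27^2/4 + 44.5^2/5) - 3*13
     = 0.076923 * 592.383 - 39
     = 6.567949.
Step 4: Ties present; correction factor C = 1 - 12/(12^3 - 12) = 0.993007. Corrected H = 6.567949 / 0.993007 = 6.614202.
Step 5: Under H0, H ~ chi^2(2); p-value = 0.036622.
Step 6: alpha = 0.05. reject H0.

H = 6.6142, df = 2, p = 0.036622, reject H0.


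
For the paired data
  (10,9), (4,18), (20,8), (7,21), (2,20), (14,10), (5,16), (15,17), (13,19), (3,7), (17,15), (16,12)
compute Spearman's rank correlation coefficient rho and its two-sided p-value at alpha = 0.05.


Step 1: Rank x and y separately (midranks; no ties here).
rank(x): 10->6, 4->3, 20->12, 7->5, 2->1, 14->8, 5->4, 15->9, 13->7, 3->2, 17->11, 16->10
rank(y): 9->3, 18->9, 8->2, 21->12, 20->11, 10->4, 16->7, 17->8, 19->10, 7->1, 15->6, 12->5
Step 2: d_i = R_x(i) - R_y(i); compute d_i^2.
  (6-3)^2=9, (3-9)^2=36, (12-2)^2=100, (5-12)^2=49, (1-11)^2=100, (8-4)^2=16, (4-7)^2=9, (9-8)^2=1, (7-10)^2=9, (2-1)^2=1, (11-6)^2=25, (10-5)^2=25
sum(d^2) = 380.
Step 3: rho = 1 - 6*380 / (12*(12^2 - 1)) = 1 - 2280/1716 = -0.328671.
Step 4: Under H0, t = rho * sqrt((n-2)/(1-rho^2)) = -1.1005 ~ t(10).
Step 5: Two-sided p-value from the t-distribution with 10 df = 0.296904.
Step 6: alpha = 0.05. fail to reject H0.

rho = -0.3287, p = 0.296904, fail to reject H0 at alpha = 0.05.


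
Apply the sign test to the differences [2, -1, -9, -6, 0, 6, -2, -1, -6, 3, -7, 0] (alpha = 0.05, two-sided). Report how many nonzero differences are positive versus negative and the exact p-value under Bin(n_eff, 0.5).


Step 1: Discard zero differences. Original n = 12; n_eff = number of nonzero differences = 10.
Nonzero differences (with sign): +2, -1, -9, -6, +6, -2, -1, -6, +3, -7
Step 2: Count signs: positive = 3, negative = 7.
Step 3: Under H0: P(positive) = 0.5, so the number of positives S ~ Bin(10, 0.5).
Step 4: Two-sided exact p-value = sum of Bin(10,0.5) probabilities at or below the observed probability = 0.343750.
Step 5: alpha = 0.05. fail to reject H0.

n_eff = 10, pos = 3, neg = 7, p = 0.343750, fail to reject H0.


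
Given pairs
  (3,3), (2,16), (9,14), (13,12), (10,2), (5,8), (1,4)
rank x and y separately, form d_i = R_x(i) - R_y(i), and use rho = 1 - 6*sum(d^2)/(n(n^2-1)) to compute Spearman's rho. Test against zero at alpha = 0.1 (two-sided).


Step 1: Rank x and y separately (midranks; no ties here).
rank(x): 3->3, 2->2, 9->5, 13->7, 10->6, 5->4, 1->1
rank(y): 3->2, 16->7, 14->6, 12->5, 2->1, 8->4, 4->3
Step 2: d_i = R_x(i) - R_y(i); compute d_i^2.
  (3-2)^2=1, (2-7)^2=25, (5-6)^2=1, (7-5)^2=4, (6-1)^2=25, (4-4)^2=0, (1-3)^2=4
sum(d^2) = 60.
Step 3: rho = 1 - 6*60 / (7*(7^2 - 1)) = 1 - 360/336 = -0.071429.
Step 4: Under H0, t = rho * sqrt((n-2)/(1-rho^2)) = -0.1601 ~ t(5).
Step 5: Two-sided p-value from the t-distribution with 5 df = 0.879048.
Step 6: alpha = 0.1. fail to reject H0.

rho = -0.0714, p = 0.879048, fail to reject H0 at alpha = 0.1.


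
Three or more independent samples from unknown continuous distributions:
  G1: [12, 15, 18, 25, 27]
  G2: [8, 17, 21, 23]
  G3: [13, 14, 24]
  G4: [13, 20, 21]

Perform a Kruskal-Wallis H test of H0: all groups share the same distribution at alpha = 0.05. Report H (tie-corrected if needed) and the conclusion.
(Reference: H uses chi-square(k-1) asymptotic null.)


Step 1: Combine all N = 15 observations and assign midranks.
sorted (value, group, rank): (8,G2,1), (12,G1,2), (13,G3,3.5), (13,G4,3.5), (14,G3,5), (15,G1,6), (17,G2,7), (18,G1,8), (20,G4,9), (21,G2,10.5), (21,G4,10.5), (23,G2,12), (24,G3,13), (25,G1,14), (27,G1,15)
Step 2: Sum ranks within each group.
R_1 = 45 (n_1 = 5)
R_2 = 30.5 (n_2 = 4)
R_3 = 21.5 (n_3 = 3)
R_4 = 23 (n_4 = 3)
Step 3: H = 12/(N(N+1)) * sum(R_i^2/n_i) - 3(N+1)
     = 12/(15*16) * (45^2/5 + 30.5^2/4 + 21.5^2/3 + 23^2/3) - 3*16
     = 0.050000 * 967.979 - 48
     = 0.398958.
Step 4: Ties present; correction factor C = 1 - 12/(15^3 - 15) = 0.996429. Corrected H = 0.398958 / 0.996429 = 0.400388.
Step 5: Under H0, H ~ chi^2(3); p-value = 0.940162.
Step 6: alpha = 0.05. fail to reject H0.

H = 0.4004, df = 3, p = 0.940162, fail to reject H0.


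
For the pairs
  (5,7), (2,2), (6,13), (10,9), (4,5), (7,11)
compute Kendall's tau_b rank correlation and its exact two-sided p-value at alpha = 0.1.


Step 1: Enumerate the 15 unordered pairs (i,j) with i<j and classify each by sign(x_j-x_i) * sign(y_j-y_i).
  (1,2):dx=-3,dy=-5->C; (1,3):dx=+1,dy=+6->C; (1,4):dx=+5,dy=+2->C; (1,5):dx=-1,dy=-2->C
  (1,6):dx=+2,dy=+4->C; (2,3):dx=+4,dy=+11->C; (2,4):dx=+8,dy=+7->C; (2,5):dx=+2,dy=+3->C
  (2,6):dx=+5,dy=+9->C; (3,4):dx=+4,dy=-4->D; (3,5):dx=-2,dy=-8->C; (3,6):dx=+1,dy=-2->D
  (4,5):dx=-6,dy=-4->C; (4,6):dx=-3,dy=+2->D; (5,6):dx=+3,dy=+6->C
Step 2: C = 12, D = 3, total pairs = 15.
Step 3: tau = (C - D)/(n(n-1)/2) = (12 - 3)/15 = 0.600000.
Step 4: Exact two-sided p-value (enumerate n! = 720 permutations of y under H0): p = 0.136111.
Step 5: alpha = 0.1. fail to reject H0.

tau_b = 0.6000 (C=12, D=3), p = 0.136111, fail to reject H0.


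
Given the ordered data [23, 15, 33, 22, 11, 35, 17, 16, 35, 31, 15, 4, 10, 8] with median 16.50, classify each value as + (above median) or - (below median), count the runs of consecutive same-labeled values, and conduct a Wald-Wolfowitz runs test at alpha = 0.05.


Step 1: Compute median = 16.50; label A = above, B = below.
Labels in order: ABAABAABAABBBB  (n_A = 7, n_B = 7)
Step 2: Count runs R = 8.
Step 3: Under H0 (random ordering), E[R] = 2*n_A*n_B/(n_A+n_B) + 1 = 2*7*7/14 + 1 = 8.0000.
        Var[R] = 2*n_A*n_B*(2*n_A*n_B - n_A - n_B) / ((n_A+n_B)^2 * (n_A+n_B-1)) = 8232/2548 = 3.2308.
        SD[R] = 1.7974.
Step 4: R = E[R], so z = 0 with no continuity correction.
Step 5: Two-sided p-value via normal approximation = 2*(1 - Phi(|z|)) = 1.000000.
Step 6: alpha = 0.05. fail to reject H0.

R = 8, z = 0.0000, p = 1.000000, fail to reject H0.


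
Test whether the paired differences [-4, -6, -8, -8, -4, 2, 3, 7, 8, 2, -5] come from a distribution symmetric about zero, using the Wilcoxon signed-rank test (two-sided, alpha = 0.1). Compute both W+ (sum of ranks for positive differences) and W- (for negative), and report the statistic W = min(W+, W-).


Step 1: Drop any zero differences (none here) and take |d_i|.
|d| = [4, 6, 8, 8, 4, 2, 3, 7, 8, 2, 5]
Step 2: Midrank |d_i| (ties get averaged ranks).
ranks: |4|->4.5, |6|->7, |8|->10, |8|->10, |4|->4.5, |2|->1.5, |3|->3, |7|->8, |8|->10, |2|->1.5, |5|->6
Step 3: Attach original signs; sum ranks with positive sign and with negative sign.
W+ = 1.5 + 3 + 8 + 10 + 1.5 = 24
W- = 4.5 + 7 + 10 + 10 + 4.5 + 6 = 42
(Check: W+ + W- = 66 should equal n(n+1)/2 = 66.)
Step 4: Test statistic W = min(W+, W-) = 24.
Step 5: Ties in |d|, so use the tie-corrected normal approximation.
        E[W] = n(n+1)/4 = 11*12/4 = 33.
        Tie groups: |d|=2 (t=2), |d|=4 (t=2), |d|=8 (t=3); sum(t^3 - t) = 36.
        Var[W] = n(n+1)(2n+1)/24 - sum(t^3-t)/48 = 3036/24 - 36/48 = 125.75.
        z = (W - E[W]) / sqrt(Var[W]) = (24 - 33) / 11.2138 = -0.8026.
        Two-sided p = 2*Phi(z) = 0.422217.
Step 6: alpha = 0.1. fail to reject H0.

W+ = 24, W- = 42, W = min = 24, p = 0.422217, fail to reject H0.


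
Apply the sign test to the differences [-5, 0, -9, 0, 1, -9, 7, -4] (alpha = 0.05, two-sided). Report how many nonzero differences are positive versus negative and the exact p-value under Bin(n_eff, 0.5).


Step 1: Discard zero differences. Original n = 8; n_eff = number of nonzero differences = 6.
Nonzero differences (with sign): -5, -9, +1, -9, +7, -4
Step 2: Count signs: positive = 2, negative = 4.
Step 3: Under H0: P(positive) = 0.5, so the number of positives S ~ Bin(6, 0.5).
Step 4: Two-sided exact p-value = sum of Bin(6,0.5) probabilities at or below the observed probability = 0.687500.
Step 5: alpha = 0.05. fail to reject H0.

n_eff = 6, pos = 2, neg = 4, p = 0.687500, fail to reject H0.


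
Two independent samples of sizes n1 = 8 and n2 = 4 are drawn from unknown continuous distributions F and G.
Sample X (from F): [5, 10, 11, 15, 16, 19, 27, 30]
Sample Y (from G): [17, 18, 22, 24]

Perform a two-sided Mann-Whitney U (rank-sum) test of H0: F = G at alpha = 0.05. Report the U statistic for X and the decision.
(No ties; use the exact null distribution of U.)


Step 1: Combine and sort all 12 observations; assign midranks.
sorted (value, group): (5,X), (10,X), (11,X), (15,X), (16,X), (17,Y), (18,Y), (19,X), (22,Y), (24,Y), (27,X), (30,X)
ranks: 5->1, 10->2, 11->3, 15->4, 16->5, 17->6, 18->7, 19->8, 22->9, 24->10, 27->11, 30->12
Step 2: Rank sum for X: R1 = 1 + 2 + 3 + 4 + 5 + 8 + 11 + 12 = 46.
Step 3: U_X = R1 - n1(n1+1)/2 = 46 - 8*9/2 = 46 - 36 = 10.
       U_Y = n1*n2 - U_X = 32 - 10 = 22.
Step 4: No ties, so the exact null distribution of U (based on enumerating the C(12,8) = 495 equally likely rank assignments) gives the two-sided p-value.
Step 5: p-value = 0.367677; compare to alpha = 0.05. fail to reject H0.

U_X = 10, p = 0.367677, fail to reject H0 at alpha = 0.05.


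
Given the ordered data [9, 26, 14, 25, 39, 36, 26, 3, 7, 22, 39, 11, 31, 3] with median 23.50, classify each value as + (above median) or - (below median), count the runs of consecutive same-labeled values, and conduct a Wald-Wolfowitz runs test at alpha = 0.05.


Step 1: Compute median = 23.50; label A = above, B = below.
Labels in order: BABAAAABBBABAB  (n_A = 7, n_B = 7)
Step 2: Count runs R = 9.
Step 3: Under H0 (random ordering), E[R] = 2*n_A*n_B/(n_A+n_B) + 1 = 2*7*7/14 + 1 = 8.0000.
        Var[R] = 2*n_A*n_B*(2*n_A*n_B - n_A - n_B) / ((n_A+n_B)^2 * (n_A+n_B-1)) = 8232/2548 = 3.2308.
        SD[R] = 1.7974.
Step 4: Continuity-corrected z = (R - 0.5 - E[R]) / SD[R] = (9 - 0.5 - 8.0000) / 1.7974 = 0.2782.
Step 5: Two-sided p-value via normal approximation = 2*(1 - Phi(|z|)) = 0.780879.
Step 6: alpha = 0.05. fail to reject H0.

R = 9, z = 0.2782, p = 0.780879, fail to reject H0.


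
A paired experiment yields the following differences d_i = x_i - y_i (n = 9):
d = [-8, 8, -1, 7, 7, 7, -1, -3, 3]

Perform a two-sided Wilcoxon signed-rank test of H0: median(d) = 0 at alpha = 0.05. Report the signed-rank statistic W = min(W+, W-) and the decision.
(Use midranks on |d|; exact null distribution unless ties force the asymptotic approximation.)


Step 1: Drop any zero differences (none here) and take |d_i|.
|d| = [8, 8, 1, 7, 7, 7, 1, 3, 3]
Step 2: Midrank |d_i| (ties get averaged ranks).
ranks: |8|->8.5, |8|->8.5, |1|->1.5, |7|->6, |7|->6, |7|->6, |1|->1.5, |3|->3.5, |3|->3.5
Step 3: Attach original signs; sum ranks with positive sign and with negative sign.
W+ = 8.5 + 6 + 6 + 6 + 3.5 = 30
W- = 8.5 + 1.5 + 1.5 + 3.5 = 15
(Check: W+ + W- = 45 should equal n(n+1)/2 = 45.)
Step 4: Test statistic W = min(W+, W-) = 15.
Step 5: Ties in |d|, so use the tie-corrected normal approximation.
        E[W] = n(n+1)/4 = 9*10/4 = 22.5.
        Tie groups: |d|=1 (t=2), |d|=3 (t=2), |d|=7 (t=3), |d|=8 (t=2); sum(t^3 - t) = 42.
        Var[W] = n(n+1)(2n+1)/24 - sum(t^3-t)/48 = 1710/24 - 42/48 = 70.375.
        z = (W - E[W]) / sqrt(Var[W]) = (15 - 22.5) / 8.3890 = -0.8940.
        Two-sided p = 2*Phi(z) = 0.371306.
Step 6: alpha = 0.05. fail to reject H0.

W+ = 30, W- = 15, W = min = 15, p = 0.371306, fail to reject H0.


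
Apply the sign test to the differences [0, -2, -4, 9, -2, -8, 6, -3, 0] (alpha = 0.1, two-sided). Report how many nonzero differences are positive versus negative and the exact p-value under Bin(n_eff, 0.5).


Step 1: Discard zero differences. Original n = 9; n_eff = number of nonzero differences = 7.
Nonzero differences (with sign): -2, -4, +9, -2, -8, +6, -3
Step 2: Count signs: positive = 2, negative = 5.
Step 3: Under H0: P(positive) = 0.5, so the number of positives S ~ Bin(7, 0.5).
Step 4: Two-sided exact p-value = sum of Bin(7,0.5) probabilities at or below the observed probability = 0.453125.
Step 5: alpha = 0.1. fail to reject H0.

n_eff = 7, pos = 2, neg = 5, p = 0.453125, fail to reject H0.


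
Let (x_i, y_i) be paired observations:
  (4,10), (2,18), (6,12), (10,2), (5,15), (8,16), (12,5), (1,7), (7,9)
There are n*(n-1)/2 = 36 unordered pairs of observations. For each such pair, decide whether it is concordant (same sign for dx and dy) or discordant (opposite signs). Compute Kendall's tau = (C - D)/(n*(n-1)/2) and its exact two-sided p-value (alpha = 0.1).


Step 1: Enumerate the 36 unordered pairs (i,j) with i<j and classify each by sign(x_j-x_i) * sign(y_j-y_i).
  (1,2):dx=-2,dy=+8->D; (1,3):dx=+2,dy=+2->C; (1,4):dx=+6,dy=-8->D; (1,5):dx=+1,dy=+5->C
  (1,6):dx=+4,dy=+6->C; (1,7):dx=+8,dy=-5->D; (1,8):dx=-3,dy=-3->C; (1,9):dx=+3,dy=-1->D
  (2,3):dx=+4,dy=-6->D; (2,4):dx=+8,dy=-16->D; (2,5):dx=+3,dy=-3->D; (2,6):dx=+6,dy=-2->D
  (2,7):dx=+10,dy=-13->D; (2,8):dx=-1,dy=-11->C; (2,9):dx=+5,dy=-9->D; (3,4):dx=+4,dy=-10->D
  (3,5):dx=-1,dy=+3->D; (3,6):dx=+2,dy=+4->C; (3,7):dx=+6,dy=-7->D; (3,8):dx=-5,dy=-5->C
  (3,9):dx=+1,dy=-3->D; (4,5):dx=-5,dy=+13->D; (4,6):dx=-2,dy=+14->D; (4,7):dx=+2,dy=+3->C
  (4,8):dx=-9,dy=+5->D; (4,9):dx=-3,dy=+7->D; (5,6):dx=+3,dy=+1->C; (5,7):dx=+7,dy=-10->D
  (5,8):dx=-4,dy=-8->C; (5,9):dx=+2,dy=-6->D; (6,7):dx=+4,dy=-11->D; (6,8):dx=-7,dy=-9->C
  (6,9):dx=-1,dy=-7->C; (7,8):dx=-11,dy=+2->D; (7,9):dx=-5,dy=+4->D; (8,9):dx=+6,dy=+2->C
Step 2: C = 13, D = 23, total pairs = 36.
Step 3: tau = (C - D)/(n(n-1)/2) = (13 - 23)/36 = -0.277778.
Step 4: Exact two-sided p-value (enumerate n! = 362880 permutations of y under H0): p = 0.358488.
Step 5: alpha = 0.1. fail to reject H0.

tau_b = -0.2778 (C=13, D=23), p = 0.358488, fail to reject H0.
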